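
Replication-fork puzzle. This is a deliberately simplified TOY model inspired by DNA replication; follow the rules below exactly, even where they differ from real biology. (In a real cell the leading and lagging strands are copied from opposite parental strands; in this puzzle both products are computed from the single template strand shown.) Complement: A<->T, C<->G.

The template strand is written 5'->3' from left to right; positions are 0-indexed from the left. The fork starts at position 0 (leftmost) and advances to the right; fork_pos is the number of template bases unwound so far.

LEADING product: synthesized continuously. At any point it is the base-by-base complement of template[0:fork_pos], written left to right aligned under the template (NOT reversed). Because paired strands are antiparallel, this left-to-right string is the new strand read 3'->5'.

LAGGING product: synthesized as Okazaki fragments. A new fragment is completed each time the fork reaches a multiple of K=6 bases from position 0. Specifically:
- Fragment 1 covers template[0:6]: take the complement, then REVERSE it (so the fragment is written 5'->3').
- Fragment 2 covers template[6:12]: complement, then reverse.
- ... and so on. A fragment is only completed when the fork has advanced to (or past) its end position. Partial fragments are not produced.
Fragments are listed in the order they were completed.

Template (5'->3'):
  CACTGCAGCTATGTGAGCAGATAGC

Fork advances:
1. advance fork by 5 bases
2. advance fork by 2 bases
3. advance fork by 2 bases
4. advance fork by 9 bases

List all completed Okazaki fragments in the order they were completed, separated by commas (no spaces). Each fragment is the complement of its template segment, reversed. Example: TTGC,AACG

Step 1: advance 5 -> fork_pos = 0 + 5 = 5. Next multiple of 6 is 6 (not reached); still 0 fragment(s).
Step 2: advance 2 -> fork_pos = 5 + 2 = 7. Reached multiple(s) of 6: 6 -> fragment 1 completed (1 total).
Step 3: advance 2 -> fork_pos = 7 + 2 = 9. Next multiple of 6 is 12 (not reached); still 1 fragment(s).
Step 4: advance 9 -> fork_pos = 9 + 9 = 18. Reached multiple(s) of 6: 12, 18 -> fragments 2-3 completed (3 total).
Final fork_pos = 18, so 3 fragment(s) are complete. Build each: template segment -> complement -> reverse.
Fragment 1: template[0:6] = CACTGC -> complement GTGACG -> reversed GCAGTG
Fragment 2: template[6:12] = AGCTAT -> complement TCGATA -> reversed ATAGCT
Fragment 3: template[12:18] = GTGAGC -> complement CACTCG -> reversed GCTCAC

Answer: GCAGTG,ATAGCT,GCTCAC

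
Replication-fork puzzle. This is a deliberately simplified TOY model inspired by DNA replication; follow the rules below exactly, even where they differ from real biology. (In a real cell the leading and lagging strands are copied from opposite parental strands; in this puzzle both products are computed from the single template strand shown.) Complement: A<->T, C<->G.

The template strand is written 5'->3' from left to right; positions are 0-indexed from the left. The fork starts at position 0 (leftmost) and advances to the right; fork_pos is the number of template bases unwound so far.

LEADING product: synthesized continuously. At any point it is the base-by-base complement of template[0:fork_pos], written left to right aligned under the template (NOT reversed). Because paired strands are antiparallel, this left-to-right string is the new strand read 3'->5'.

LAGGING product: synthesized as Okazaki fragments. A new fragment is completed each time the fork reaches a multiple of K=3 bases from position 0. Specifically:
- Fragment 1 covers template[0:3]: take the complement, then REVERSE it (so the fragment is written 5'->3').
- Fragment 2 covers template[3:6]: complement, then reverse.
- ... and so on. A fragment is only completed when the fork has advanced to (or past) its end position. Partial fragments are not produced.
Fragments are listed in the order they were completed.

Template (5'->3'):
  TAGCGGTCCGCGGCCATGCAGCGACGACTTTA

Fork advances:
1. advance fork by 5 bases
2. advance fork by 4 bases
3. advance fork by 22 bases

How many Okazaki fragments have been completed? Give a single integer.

Answer: 10

Derivation:
Step 1: advance 5 -> fork_pos = 0 + 5 = 5. Reached multiple(s) of 3: 3 -> fragment 1 completed (1 total).
Step 2: advance 4 -> fork_pos = 5 + 4 = 9. Reached multiple(s) of 3: 6, 9 -> fragments 2-3 completed (3 total).
Step 3: advance 22 -> fork_pos = 9 + 22 = 31. Reached multiple(s) of 3: 12, 15, 18, 21, 24, 27, 30 -> fragments 4-10 completed (10 total).
Check: final fork_pos = 31; the multiples of 3 that are <= 31 are 3..30 -> 31 // 3 = 10 completed fragment(s).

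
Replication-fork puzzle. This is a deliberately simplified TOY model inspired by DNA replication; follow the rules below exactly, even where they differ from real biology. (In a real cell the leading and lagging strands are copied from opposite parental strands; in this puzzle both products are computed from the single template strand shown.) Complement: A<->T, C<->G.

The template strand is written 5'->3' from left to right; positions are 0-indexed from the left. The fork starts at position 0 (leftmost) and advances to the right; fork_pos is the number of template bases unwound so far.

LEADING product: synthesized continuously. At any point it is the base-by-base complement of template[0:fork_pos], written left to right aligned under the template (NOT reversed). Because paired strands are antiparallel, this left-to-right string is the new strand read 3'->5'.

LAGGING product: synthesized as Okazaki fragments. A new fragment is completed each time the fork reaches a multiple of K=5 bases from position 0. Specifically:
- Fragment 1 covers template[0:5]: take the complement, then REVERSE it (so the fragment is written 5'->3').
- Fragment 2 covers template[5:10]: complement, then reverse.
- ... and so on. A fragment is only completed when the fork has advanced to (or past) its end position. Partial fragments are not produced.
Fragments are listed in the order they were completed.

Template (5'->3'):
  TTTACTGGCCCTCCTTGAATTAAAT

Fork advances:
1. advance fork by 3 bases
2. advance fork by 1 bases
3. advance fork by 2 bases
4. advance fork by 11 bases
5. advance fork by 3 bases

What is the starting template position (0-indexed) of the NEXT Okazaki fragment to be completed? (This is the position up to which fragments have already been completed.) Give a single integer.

Step 1: advance 3 -> fork_pos = 0 + 3 = 3. Next multiple of 5 is 5 (not reached); still 0 fragment(s).
Step 2: advance 1 -> fork_pos = 3 + 1 = 4. Next multiple of 5 is 5 (not reached); still 0 fragment(s).
Step 3: advance 2 -> fork_pos = 4 + 2 = 6. Reached multiple(s) of 5: 5 -> fragment 1 completed (1 total).
Step 4: advance 11 -> fork_pos = 6 + 11 = 17. Reached multiple(s) of 5: 10, 15 -> fragments 2-3 completed (3 total).
Step 5: advance 3 -> fork_pos = 17 + 3 = 20. Reached multiple(s) of 5: 20 -> fragment 4 completed (4 total).
4 fragment(s) completed, covering template[0:20] (4 x 5 = 20). The next fragment, fragment 5, covers template[20:25], so it starts at position 20.

Answer: 20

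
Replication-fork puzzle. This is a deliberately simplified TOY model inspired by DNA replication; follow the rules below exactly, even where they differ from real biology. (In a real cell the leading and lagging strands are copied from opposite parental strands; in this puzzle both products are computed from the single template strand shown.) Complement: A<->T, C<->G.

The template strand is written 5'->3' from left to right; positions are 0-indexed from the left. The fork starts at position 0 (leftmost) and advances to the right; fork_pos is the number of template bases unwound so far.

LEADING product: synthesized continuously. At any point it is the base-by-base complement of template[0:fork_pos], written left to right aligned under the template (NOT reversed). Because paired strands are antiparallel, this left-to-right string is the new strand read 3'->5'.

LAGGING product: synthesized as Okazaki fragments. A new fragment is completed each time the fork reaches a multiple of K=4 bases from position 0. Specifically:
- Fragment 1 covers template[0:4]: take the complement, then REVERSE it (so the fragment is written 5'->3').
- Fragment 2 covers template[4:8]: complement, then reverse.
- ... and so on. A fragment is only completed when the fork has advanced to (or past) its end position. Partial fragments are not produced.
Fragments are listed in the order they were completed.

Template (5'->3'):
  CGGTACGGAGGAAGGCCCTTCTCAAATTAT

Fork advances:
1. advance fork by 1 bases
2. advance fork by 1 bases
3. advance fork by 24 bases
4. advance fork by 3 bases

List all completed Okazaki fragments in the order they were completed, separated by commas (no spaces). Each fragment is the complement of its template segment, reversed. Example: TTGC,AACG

Step 1: advance 1 -> fork_pos = 0 + 1 = 1. Next multiple of 4 is 4 (not reached); still 0 fragment(s).
Step 2: advance 1 -> fork_pos = 1 + 1 = 2. Next multiple of 4 is 4 (not reached); still 0 fragment(s).
Step 3: advance 24 -> fork_pos = 2 + 24 = 26. Reached multiple(s) of 4: 4, 8, 12, 16, 20, 24 -> fragments 1-6 completed (6 total).
Step 4: advance 3 -> fork_pos = 26 + 3 = 29. Reached multiple(s) of 4: 28 -> fragment 7 completed (7 total).
Final fork_pos = 29, so 7 fragment(s) are complete. Build each: template segment -> complement -> reverse.
Fragment 1: template[0:4] = CGGT -> complement GCCA -> reversed ACCG
Fragment 2: template[4:8] = ACGG -> complement TGCC -> reversed CCGT
Fragment 3: template[8:12] = AGGA -> complement TCCT -> reversed TCCT
Fragment 4: template[12:16] = AGGC -> complement TCCG -> reversed GCCT
Fragment 5: template[16:20] = CCTT -> complement GGAA -> reversed AAGG
Fragment 6: template[20:24] = CTCA -> complement GAGT -> reversed TGAG
Fragment 7: template[24:28] = AATT -> complement TTAA -> reversed AATT

Answer: ACCG,CCGT,TCCT,GCCT,AAGG,TGAG,AATT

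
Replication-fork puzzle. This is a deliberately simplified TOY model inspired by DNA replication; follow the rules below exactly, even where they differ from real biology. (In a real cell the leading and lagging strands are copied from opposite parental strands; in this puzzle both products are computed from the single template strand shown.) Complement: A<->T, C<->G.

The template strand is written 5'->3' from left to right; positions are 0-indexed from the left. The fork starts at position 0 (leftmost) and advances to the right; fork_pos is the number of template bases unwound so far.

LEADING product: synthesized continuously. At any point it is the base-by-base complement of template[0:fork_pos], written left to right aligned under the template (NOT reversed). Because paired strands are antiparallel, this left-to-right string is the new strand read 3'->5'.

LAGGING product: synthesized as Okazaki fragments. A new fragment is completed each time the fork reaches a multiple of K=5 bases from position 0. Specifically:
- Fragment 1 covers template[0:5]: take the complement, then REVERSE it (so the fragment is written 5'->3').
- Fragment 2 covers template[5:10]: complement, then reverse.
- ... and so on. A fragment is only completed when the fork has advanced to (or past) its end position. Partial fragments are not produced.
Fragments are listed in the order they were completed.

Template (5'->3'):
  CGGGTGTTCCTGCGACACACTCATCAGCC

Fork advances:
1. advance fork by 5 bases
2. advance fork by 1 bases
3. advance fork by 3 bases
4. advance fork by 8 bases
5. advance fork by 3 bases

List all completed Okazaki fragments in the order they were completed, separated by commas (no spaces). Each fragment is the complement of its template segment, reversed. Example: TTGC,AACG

Answer: ACCCG,GGAAC,TCGCA,GTGTG

Derivation:
Step 1: advance 5 -> fork_pos = 0 + 5 = 5. Reached multiple(s) of 5: 5 -> fragment 1 completed (1 total).
Step 2: advance 1 -> fork_pos = 5 + 1 = 6. Next multiple of 5 is 10 (not reached); still 1 fragment(s).
Step 3: advance 3 -> fork_pos = 6 + 3 = 9. Next multiple of 5 is 10 (not reached); still 1 fragment(s).
Step 4: advance 8 -> fork_pos = 9 + 8 = 17. Reached multiple(s) of 5: 10, 15 -> fragments 2-3 completed (3 total).
Step 5: advance 3 -> fork_pos = 17 + 3 = 20. Reached multiple(s) of 5: 20 -> fragment 4 completed (4 total).
Final fork_pos = 20, so 4 fragment(s) are complete. Build each: template segment -> complement -> reverse.
Fragment 1: template[0:5] = CGGGT -> complement GCCCA -> reversed ACCCG
Fragment 2: template[5:10] = GTTCC -> complement CAAGG -> reversed GGAAC
Fragment 3: template[10:15] = TGCGA -> complement ACGCT -> reversed TCGCA
Fragment 4: template[15:20] = CACAC -> complement GTGTG -> reversed GTGTG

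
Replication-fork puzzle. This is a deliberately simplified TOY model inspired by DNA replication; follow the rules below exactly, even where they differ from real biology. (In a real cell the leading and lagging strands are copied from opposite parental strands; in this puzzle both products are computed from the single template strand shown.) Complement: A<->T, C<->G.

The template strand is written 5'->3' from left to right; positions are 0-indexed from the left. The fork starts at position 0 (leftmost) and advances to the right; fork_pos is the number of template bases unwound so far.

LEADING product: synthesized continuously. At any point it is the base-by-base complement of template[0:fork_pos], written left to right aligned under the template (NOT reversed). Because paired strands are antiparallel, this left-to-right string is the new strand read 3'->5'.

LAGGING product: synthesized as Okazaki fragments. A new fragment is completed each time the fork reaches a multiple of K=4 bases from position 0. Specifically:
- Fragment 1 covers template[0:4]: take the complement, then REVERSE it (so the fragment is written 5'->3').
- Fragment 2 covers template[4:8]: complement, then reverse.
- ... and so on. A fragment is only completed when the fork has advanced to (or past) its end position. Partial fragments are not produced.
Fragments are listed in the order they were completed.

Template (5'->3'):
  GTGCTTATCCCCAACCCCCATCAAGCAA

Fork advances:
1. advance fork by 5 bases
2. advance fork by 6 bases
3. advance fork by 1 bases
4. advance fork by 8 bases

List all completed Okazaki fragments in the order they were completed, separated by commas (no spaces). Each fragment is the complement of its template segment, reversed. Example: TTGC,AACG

Answer: GCAC,ATAA,GGGG,GGTT,TGGG

Derivation:
Step 1: advance 5 -> fork_pos = 0 + 5 = 5. Reached multiple(s) of 4: 4 -> fragment 1 completed (1 total).
Step 2: advance 6 -> fork_pos = 5 + 6 = 11. Reached multiple(s) of 4: 8 -> fragment 2 completed (2 total).
Step 3: advance 1 -> fork_pos = 11 + 1 = 12. Reached multiple(s) of 4: 12 -> fragment 3 completed (3 total).
Step 4: advance 8 -> fork_pos = 12 + 8 = 20. Reached multiple(s) of 4: 16, 20 -> fragments 4-5 completed (5 total).
Final fork_pos = 20, so 5 fragment(s) are complete. Build each: template segment -> complement -> reverse.
Fragment 1: template[0:4] = GTGC -> complement CACG -> reversed GCAC
Fragment 2: template[4:8] = TTAT -> complement AATA -> reversed ATAA
Fragment 3: template[8:12] = CCCC -> complement GGGG -> reversed GGGG
Fragment 4: template[12:16] = AACC -> complement TTGG -> reversed GGTT
Fragment 5: template[16:20] = CCCA -> complement GGGT -> reversed TGGG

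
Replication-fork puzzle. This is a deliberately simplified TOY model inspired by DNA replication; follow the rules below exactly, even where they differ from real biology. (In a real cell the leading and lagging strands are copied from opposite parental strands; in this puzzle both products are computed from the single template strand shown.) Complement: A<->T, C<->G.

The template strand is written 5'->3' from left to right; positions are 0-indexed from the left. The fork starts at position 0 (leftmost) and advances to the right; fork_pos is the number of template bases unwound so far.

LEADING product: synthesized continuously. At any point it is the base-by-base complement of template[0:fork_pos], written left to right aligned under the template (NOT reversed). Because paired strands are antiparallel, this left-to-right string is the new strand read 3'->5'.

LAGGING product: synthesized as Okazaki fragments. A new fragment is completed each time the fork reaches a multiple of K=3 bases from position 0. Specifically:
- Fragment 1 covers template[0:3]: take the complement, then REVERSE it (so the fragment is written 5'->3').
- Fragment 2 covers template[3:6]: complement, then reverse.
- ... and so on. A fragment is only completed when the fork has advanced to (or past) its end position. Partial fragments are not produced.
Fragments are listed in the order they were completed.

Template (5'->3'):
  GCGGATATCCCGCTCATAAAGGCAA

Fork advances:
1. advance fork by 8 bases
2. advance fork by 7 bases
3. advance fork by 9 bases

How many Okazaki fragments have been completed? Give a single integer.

Step 1: advance 8 -> fork_pos = 0 + 8 = 8. Reached multiple(s) of 3: 3, 6 -> fragments 1-2 completed (2 total).
Step 2: advance 7 -> fork_pos = 8 + 7 = 15. Reached multiple(s) of 3: 9, 12, 15 -> fragments 3-5 completed (5 total).
Step 3: advance 9 -> fork_pos = 15 + 9 = 24. Reached multiple(s) of 3: 18, 21, 24 -> fragments 6-8 completed (8 total).
Check: final fork_pos = 24; the multiples of 3 that are <= 24 are 3..24 -> 24 // 3 = 8 completed fragment(s).

Answer: 8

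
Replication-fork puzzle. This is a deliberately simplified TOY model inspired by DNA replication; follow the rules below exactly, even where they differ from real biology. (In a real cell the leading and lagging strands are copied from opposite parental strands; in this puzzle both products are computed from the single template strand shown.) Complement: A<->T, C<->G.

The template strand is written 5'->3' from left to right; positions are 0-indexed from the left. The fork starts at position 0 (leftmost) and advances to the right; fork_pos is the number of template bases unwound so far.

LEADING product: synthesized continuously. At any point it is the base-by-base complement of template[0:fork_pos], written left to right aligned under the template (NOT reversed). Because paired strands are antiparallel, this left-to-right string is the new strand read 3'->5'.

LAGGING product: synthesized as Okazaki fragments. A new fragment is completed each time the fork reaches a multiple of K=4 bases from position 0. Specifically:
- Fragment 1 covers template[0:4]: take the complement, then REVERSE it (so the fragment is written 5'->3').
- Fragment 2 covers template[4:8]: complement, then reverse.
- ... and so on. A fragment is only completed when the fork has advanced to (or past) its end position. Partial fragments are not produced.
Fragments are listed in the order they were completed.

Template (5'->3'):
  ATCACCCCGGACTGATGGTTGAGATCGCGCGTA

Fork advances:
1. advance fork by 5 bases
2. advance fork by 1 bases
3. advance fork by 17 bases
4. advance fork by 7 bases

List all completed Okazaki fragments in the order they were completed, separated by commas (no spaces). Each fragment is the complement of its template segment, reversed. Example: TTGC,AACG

Answer: TGAT,GGGG,GTCC,ATCA,AACC,TCTC,GCGA

Derivation:
Step 1: advance 5 -> fork_pos = 0 + 5 = 5. Reached multiple(s) of 4: 4 -> fragment 1 completed (1 total).
Step 2: advance 1 -> fork_pos = 5 + 1 = 6. Next multiple of 4 is 8 (not reached); still 1 fragment(s).
Step 3: advance 17 -> fork_pos = 6 + 17 = 23. Reached multiple(s) of 4: 8, 12, 16, 20 -> fragments 2-5 completed (5 total).
Step 4: advance 7 -> fork_pos = 23 + 7 = 30. Reached multiple(s) of 4: 24, 28 -> fragments 6-7 completed (7 total).
Final fork_pos = 30, so 7 fragment(s) are complete. Build each: template segment -> complement -> reverse.
Fragment 1: template[0:4] = ATCA -> complement TAGT -> reversed TGAT
Fragment 2: template[4:8] = CCCC -> complement GGGG -> reversed GGGG
Fragment 3: template[8:12] = GGAC -> complement CCTG -> reversed GTCC
Fragment 4: template[12:16] = TGAT -> complement ACTA -> reversed ATCA
Fragment 5: template[16:20] = GGTT -> complement CCAA -> reversed AACC
Fragment 6: template[20:24] = GAGA -> complement CTCT -> reversed TCTC
Fragment 7: template[24:28] = TCGC -> complement AGCG -> reversed GCGA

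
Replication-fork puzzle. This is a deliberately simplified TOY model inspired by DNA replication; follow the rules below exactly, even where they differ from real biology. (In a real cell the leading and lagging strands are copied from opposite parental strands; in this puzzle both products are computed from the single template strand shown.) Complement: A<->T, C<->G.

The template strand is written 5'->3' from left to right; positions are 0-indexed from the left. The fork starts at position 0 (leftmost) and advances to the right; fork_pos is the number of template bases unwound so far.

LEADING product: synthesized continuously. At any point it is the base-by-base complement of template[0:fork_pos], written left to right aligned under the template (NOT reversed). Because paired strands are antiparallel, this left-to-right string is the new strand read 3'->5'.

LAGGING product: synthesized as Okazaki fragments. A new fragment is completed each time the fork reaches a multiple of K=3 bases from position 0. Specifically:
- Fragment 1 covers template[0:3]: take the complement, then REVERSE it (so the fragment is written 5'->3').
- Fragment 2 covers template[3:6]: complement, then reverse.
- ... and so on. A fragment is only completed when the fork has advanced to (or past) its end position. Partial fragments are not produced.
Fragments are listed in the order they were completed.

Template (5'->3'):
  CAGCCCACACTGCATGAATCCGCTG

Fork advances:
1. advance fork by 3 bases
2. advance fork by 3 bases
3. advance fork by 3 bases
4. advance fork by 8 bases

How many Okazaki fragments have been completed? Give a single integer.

Answer: 5

Derivation:
Step 1: advance 3 -> fork_pos = 0 + 3 = 3. Reached multiple(s) of 3: 3 -> fragment 1 completed (1 total).
Step 2: advance 3 -> fork_pos = 3 + 3 = 6. Reached multiple(s) of 3: 6 -> fragment 2 completed (2 total).
Step 3: advance 3 -> fork_pos = 6 + 3 = 9. Reached multiple(s) of 3: 9 -> fragment 3 completed (3 total).
Step 4: advance 8 -> fork_pos = 9 + 8 = 17. Reached multiple(s) of 3: 12, 15 -> fragments 4-5 completed (5 total).
Check: final fork_pos = 17; the multiples of 3 that are <= 17 are 3..15 -> 17 // 3 = 5 completed fragment(s).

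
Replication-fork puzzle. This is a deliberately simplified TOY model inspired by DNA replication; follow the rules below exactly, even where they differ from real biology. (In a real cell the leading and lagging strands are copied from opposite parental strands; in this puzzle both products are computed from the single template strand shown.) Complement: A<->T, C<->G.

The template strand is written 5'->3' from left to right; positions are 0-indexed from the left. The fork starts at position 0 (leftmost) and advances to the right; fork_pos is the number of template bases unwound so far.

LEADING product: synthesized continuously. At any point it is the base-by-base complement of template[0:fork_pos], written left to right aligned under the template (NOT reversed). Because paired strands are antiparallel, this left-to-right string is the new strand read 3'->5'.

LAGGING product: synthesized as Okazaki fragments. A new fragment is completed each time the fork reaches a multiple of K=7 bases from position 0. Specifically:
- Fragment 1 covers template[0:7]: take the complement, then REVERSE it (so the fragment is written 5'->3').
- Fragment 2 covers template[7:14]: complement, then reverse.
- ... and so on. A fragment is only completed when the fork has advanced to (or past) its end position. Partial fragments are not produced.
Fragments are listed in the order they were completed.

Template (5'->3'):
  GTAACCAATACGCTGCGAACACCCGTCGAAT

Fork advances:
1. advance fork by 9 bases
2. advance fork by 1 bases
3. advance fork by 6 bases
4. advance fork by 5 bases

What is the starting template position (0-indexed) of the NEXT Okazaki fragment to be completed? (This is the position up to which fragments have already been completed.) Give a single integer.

Answer: 21

Derivation:
Step 1: advance 9 -> fork_pos = 0 + 9 = 9. Reached multiple(s) of 7: 7 -> fragment 1 completed (1 total).
Step 2: advance 1 -> fork_pos = 9 + 1 = 10. Next multiple of 7 is 14 (not reached); still 1 fragment(s).
Step 3: advance 6 -> fork_pos = 10 + 6 = 16. Reached multiple(s) of 7: 14 -> fragment 2 completed (2 total).
Step 4: advance 5 -> fork_pos = 16 + 5 = 21. Reached multiple(s) of 7: 21 -> fragment 3 completed (3 total).
3 fragment(s) completed, covering template[0:21] (3 x 7 = 21). The next fragment, fragment 4, covers template[21:28], so it starts at position 21.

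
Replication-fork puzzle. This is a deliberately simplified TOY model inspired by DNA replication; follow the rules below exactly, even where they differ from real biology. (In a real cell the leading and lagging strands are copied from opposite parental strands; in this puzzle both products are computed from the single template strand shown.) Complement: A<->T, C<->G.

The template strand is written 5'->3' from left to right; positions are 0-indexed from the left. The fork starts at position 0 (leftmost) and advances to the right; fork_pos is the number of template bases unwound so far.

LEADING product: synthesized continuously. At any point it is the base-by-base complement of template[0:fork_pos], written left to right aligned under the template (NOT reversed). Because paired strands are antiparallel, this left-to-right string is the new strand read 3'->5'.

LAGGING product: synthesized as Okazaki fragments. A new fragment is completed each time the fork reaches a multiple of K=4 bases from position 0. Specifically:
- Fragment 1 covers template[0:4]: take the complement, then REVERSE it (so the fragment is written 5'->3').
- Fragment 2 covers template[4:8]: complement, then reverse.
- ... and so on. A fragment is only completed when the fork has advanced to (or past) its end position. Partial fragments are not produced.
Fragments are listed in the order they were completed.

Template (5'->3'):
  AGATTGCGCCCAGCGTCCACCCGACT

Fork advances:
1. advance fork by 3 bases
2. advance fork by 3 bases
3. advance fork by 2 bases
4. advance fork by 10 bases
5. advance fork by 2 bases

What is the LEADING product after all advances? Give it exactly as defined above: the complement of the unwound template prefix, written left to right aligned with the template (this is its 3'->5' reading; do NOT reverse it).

Answer: TCTAACGCGGGTCGCAGGTG

Derivation:
Step 1: advance 3 -> fork_pos = 0 + 3 = 3.
Step 2: advance 3 -> fork_pos = 3 + 3 = 6.
Step 3: advance 2 -> fork_pos = 6 + 2 = 8.
Step 4: advance 10 -> fork_pos = 8 + 10 = 18.
Step 5: advance 2 -> fork_pos = 18 + 2 = 20.
Unwound prefix: template[0:20] = AGATTGCGCCCAGCGTCCAC
Complement it base by base (A<->T, C<->G), keeping left-to-right order:
  [0:5] AGATT -> TCTAA
  [5:10] GCGCC -> CGCGG
  [10:15] CAGCG -> GTCGC
  [15:20] TCCAC -> AGGTG
Concatenate: TCTAACGCGGGTCGCAGGTG (length 20; written aligned with the template, i.e. 3'->5').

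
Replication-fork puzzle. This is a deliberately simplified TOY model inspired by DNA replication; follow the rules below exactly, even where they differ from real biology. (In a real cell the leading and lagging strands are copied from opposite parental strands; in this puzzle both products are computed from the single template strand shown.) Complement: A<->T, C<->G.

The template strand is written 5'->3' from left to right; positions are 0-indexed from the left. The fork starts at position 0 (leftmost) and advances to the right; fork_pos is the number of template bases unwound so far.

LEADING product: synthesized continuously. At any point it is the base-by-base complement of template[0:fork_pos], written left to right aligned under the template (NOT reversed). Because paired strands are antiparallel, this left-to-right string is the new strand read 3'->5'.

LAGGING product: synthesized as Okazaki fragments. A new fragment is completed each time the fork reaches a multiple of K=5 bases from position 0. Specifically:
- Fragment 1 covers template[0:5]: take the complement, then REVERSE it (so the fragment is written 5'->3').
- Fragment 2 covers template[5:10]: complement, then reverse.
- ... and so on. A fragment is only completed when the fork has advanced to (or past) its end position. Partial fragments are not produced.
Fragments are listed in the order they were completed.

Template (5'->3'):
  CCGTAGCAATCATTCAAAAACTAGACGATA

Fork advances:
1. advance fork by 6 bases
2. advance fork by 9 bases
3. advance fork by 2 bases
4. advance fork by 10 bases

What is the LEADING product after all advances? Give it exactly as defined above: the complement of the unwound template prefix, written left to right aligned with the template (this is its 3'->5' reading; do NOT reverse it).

Answer: GGCATCGTTAGTAAGTTTTTGATCTGC

Derivation:
Step 1: advance 6 -> fork_pos = 0 + 6 = 6.
Step 2: advance 9 -> fork_pos = 6 + 9 = 15.
Step 3: advance 2 -> fork_pos = 15 + 2 = 17.
Step 4: advance 10 -> fork_pos = 17 + 10 = 27.
Unwound prefix: template[0:27] = CCGTAGCAATCATTCAAAAACTAGACG
Complement it base by base (A<->T, C<->G), keeping left-to-right order:
  [0:5] CCGTA -> GGCAT
  [5:10] GCAAT -> CGTTA
  [10:15] CATTC -> GTAAG
  [15:20] AAAAA -> TTTTT
  [20:25] CTAGA -> GATCT
  [25:27] CG -> GC
Concatenate: GGCATCGTTAGTAAGTTTTTGATCTGC (length 27; written aligned with the template, i.e. 3'->5').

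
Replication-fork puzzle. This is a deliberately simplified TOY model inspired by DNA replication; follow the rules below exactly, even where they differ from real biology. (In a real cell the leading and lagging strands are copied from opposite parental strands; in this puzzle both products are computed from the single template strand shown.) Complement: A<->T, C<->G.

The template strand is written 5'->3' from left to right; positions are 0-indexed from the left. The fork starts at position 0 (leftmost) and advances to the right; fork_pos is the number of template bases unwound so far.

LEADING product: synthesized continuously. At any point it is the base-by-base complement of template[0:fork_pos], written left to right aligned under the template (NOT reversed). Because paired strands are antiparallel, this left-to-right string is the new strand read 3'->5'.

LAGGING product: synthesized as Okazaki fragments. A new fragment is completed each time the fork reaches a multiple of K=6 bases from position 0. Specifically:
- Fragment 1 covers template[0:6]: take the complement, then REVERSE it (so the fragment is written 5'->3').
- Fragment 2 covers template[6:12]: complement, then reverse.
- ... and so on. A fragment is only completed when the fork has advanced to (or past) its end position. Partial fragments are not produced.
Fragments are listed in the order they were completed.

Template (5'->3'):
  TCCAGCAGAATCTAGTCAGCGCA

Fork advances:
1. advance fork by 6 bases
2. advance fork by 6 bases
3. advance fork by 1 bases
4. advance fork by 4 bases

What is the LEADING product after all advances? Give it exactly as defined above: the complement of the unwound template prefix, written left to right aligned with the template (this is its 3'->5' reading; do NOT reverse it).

Answer: AGGTCGTCTTAGATCAG

Derivation:
Step 1: advance 6 -> fork_pos = 0 + 6 = 6.
Step 2: advance 6 -> fork_pos = 6 + 6 = 12.
Step 3: advance 1 -> fork_pos = 12 + 1 = 13.
Step 4: advance 4 -> fork_pos = 13 + 4 = 17.
Unwound prefix: template[0:17] = TCCAGCAGAATCTAGTC
Complement it base by base (A<->T, C<->G), keeping left-to-right order:
  [0:5] TCCAG -> AGGTC
  [5:10] CAGAA -> GTCTT
  [10:15] TCTAG -> AGATC
  [15:17] TC -> AG
Concatenate: AGGTCGTCTTAGATCAG (length 17; written aligned with the template, i.e. 3'->5').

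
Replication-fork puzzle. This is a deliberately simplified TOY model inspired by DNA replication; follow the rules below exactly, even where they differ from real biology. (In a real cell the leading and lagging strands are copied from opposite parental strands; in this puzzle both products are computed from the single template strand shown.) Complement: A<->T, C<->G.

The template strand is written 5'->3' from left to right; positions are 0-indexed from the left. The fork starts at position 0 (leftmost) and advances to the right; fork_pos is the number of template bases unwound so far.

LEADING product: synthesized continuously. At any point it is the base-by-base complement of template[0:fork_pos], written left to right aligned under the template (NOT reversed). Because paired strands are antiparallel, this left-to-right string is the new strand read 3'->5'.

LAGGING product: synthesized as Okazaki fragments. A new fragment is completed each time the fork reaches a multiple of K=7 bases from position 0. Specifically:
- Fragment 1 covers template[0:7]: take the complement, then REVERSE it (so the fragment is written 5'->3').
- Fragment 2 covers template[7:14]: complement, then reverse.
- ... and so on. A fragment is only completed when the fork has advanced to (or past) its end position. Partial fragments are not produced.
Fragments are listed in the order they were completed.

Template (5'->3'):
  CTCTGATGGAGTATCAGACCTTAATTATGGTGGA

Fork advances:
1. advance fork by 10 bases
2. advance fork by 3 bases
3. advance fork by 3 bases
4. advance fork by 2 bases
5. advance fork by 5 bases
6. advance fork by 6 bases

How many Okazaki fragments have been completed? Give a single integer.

Step 1: advance 10 -> fork_pos = 0 + 10 = 10. Reached multiple(s) of 7: 7 -> fragment 1 completed (1 total).
Step 2: advance 3 -> fork_pos = 10 + 3 = 13. Next multiple of 7 is 14 (not reached); still 1 fragment(s).
Step 3: advance 3 -> fork_pos = 13 + 3 = 16. Reached multiple(s) of 7: 14 -> fragment 2 completed (2 total).
Step 4: advance 2 -> fork_pos = 16 + 2 = 18. Next multiple of 7 is 21 (not reached); still 2 fragment(s).
Step 5: advance 5 -> fork_pos = 18 + 5 = 23. Reached multiple(s) of 7: 21 -> fragment 3 completed (3 total).
Step 6: advance 6 -> fork_pos = 23 + 6 = 29. Reached multiple(s) of 7: 28 -> fragment 4 completed (4 total).
Check: final fork_pos = 29; the multiples of 7 that are <= 29 are 7..28 -> 29 // 7 = 4 completed fragment(s).

Answer: 4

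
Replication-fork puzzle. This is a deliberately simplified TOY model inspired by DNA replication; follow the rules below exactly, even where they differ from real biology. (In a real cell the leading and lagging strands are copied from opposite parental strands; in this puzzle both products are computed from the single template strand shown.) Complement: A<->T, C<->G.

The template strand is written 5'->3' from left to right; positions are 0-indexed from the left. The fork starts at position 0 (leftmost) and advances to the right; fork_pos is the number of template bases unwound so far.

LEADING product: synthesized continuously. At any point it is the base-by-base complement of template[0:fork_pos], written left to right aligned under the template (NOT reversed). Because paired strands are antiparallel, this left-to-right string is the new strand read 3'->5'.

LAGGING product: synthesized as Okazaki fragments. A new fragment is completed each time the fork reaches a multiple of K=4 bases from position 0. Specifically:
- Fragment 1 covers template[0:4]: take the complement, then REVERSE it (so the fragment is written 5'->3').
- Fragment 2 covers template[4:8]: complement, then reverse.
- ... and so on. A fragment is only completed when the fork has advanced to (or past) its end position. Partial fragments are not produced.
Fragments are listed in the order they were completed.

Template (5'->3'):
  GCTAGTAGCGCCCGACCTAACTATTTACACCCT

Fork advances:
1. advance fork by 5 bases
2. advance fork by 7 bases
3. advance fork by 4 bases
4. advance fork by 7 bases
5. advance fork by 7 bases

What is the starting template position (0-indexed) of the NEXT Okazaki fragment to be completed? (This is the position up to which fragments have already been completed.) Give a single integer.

Answer: 28

Derivation:
Step 1: advance 5 -> fork_pos = 0 + 5 = 5. Reached multiple(s) of 4: 4 -> fragment 1 completed (1 total).
Step 2: advance 7 -> fork_pos = 5 + 7 = 12. Reached multiple(s) of 4: 8, 12 -> fragments 2-3 completed (3 total).
Step 3: advance 4 -> fork_pos = 12 + 4 = 16. Reached multiple(s) of 4: 16 -> fragment 4 completed (4 total).
Step 4: advance 7 -> fork_pos = 16 + 7 = 23. Reached multiple(s) of 4: 20 -> fragment 5 completed (5 total).
Step 5: advance 7 -> fork_pos = 23 + 7 = 30. Reached multiple(s) of 4: 24, 28 -> fragments 6-7 completed (7 total).
7 fragment(s) completed, covering template[0:28] (7 x 4 = 28). The next fragment, fragment 8, covers template[28:32], so it starts at position 28.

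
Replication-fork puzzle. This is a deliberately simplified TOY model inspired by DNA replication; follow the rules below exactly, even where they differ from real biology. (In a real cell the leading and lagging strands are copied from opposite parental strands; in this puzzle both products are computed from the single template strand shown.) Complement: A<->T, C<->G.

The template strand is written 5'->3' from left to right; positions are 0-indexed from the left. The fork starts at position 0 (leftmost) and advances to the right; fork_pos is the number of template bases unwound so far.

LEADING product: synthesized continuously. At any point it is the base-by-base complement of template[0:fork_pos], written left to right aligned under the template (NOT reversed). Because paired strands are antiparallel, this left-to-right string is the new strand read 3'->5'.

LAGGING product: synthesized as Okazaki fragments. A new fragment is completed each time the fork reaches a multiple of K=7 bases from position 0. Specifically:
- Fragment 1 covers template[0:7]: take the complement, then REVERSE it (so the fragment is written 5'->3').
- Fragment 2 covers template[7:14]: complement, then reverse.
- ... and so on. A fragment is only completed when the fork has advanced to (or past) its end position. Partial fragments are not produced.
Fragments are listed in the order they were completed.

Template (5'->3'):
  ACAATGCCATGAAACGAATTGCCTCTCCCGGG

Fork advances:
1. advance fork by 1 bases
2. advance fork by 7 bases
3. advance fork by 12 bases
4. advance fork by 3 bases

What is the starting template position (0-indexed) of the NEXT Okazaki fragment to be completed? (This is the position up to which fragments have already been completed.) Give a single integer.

Answer: 21

Derivation:
Step 1: advance 1 -> fork_pos = 0 + 1 = 1. Next multiple of 7 is 7 (not reached); still 0 fragment(s).
Step 2: advance 7 -> fork_pos = 1 + 7 = 8. Reached multiple(s) of 7: 7 -> fragment 1 completed (1 total).
Step 3: advance 12 -> fork_pos = 8 + 12 = 20. Reached multiple(s) of 7: 14 -> fragment 2 completed (2 total).
Step 4: advance 3 -> fork_pos = 20 + 3 = 23. Reached multiple(s) of 7: 21 -> fragment 3 completed (3 total).
3 fragment(s) completed, covering template[0:21] (3 x 7 = 21). The next fragment, fragment 4, covers template[21:28], so it starts at position 21.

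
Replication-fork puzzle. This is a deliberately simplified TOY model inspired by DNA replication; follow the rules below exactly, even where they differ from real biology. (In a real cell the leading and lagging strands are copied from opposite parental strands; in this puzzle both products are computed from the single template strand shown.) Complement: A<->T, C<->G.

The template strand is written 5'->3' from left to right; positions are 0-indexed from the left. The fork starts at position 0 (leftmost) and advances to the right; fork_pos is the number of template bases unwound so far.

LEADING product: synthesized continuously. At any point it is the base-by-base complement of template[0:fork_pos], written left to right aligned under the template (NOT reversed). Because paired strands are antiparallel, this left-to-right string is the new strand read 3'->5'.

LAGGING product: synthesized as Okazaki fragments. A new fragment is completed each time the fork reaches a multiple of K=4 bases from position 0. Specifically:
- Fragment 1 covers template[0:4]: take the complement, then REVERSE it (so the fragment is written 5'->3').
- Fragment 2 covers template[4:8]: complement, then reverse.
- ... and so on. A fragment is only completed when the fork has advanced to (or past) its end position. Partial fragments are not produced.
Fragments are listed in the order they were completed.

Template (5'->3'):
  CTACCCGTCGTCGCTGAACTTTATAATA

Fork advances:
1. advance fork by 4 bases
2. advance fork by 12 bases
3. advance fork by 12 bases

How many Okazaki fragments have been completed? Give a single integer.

Step 1: advance 4 -> fork_pos = 0 + 4 = 4. Reached multiple(s) of 4: 4 -> fragment 1 completed (1 total).
Step 2: advance 12 -> fork_pos = 4 + 12 = 16. Reached multiple(s) of 4: 8, 12, 16 -> fragments 2-4 completed (4 total).
Step 3: advance 12 -> fork_pos = 16 + 12 = 28. Reached multiple(s) of 4: 20, 24, 28 -> fragments 5-7 completed (7 total).
Check: final fork_pos = 28; the multiples of 4 that are <= 28 are 4..28 -> 28 // 4 = 7 completed fragment(s).

Answer: 7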